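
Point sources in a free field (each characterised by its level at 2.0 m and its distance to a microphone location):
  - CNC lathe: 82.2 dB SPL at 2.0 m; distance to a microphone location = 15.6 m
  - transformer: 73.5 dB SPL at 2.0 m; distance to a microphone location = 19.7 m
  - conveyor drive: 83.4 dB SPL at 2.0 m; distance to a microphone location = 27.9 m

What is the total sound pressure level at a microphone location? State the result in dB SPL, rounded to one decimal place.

Apply inverse-square spreading to bring every level to the receiver, then sum 10^(L/10).
CNC lathe: 82.2 − 20·log₁₀(15.6/2.0) = 82.2 − 17.84 = 64.36 dB SPL.
transformer: 73.5 − 20·log₁₀(19.7/2.0) = 73.5 − 19.87 = 53.63 dB SPL.
conveyor drive: 83.4 − 20·log₁₀(27.9/2.0) = 83.4 − 22.89 = 60.51 dB SPL.
Σ 10^(L/10) = 4.083e+06 → L_total = 10·log₁₀(4.083e+06) = 66.11 dB SPL.

66.1 dB SPL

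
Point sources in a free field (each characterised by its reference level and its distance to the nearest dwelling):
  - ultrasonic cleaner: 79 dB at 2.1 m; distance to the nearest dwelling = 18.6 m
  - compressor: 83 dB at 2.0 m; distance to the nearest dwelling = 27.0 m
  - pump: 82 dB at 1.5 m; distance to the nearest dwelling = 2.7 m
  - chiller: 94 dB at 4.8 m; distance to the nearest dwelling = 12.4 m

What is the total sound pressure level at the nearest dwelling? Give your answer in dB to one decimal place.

Propagate each source to the receiver with L = L_ref − 20·log₁₀(r/r_ref), then add intensities.
ultrasonic cleaner: 79 − 20·log₁₀(18.6/2.1) = 79 − 18.95 = 60.05 dB.
compressor: 83 − 20·log₁₀(27.0/2.0) = 83 − 22.61 = 60.39 dB.
pump: 82 − 20·log₁₀(2.7/1.5) = 82 − 5.11 = 76.89 dB.
chiller: 94 − 20·log₁₀(12.4/4.8) = 94 − 8.24 = 85.76 dB.
Σ 10^(L/10) = 4.274e+08 → L_total = 10·log₁₀(4.274e+08) = 86.31 dB.

86.3 dB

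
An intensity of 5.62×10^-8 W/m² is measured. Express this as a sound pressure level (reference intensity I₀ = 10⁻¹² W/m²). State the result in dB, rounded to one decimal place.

Dividing by I₀ shifts the exponent by 12: I/I₀ = 5.62×10^4.
L = 10·(0.7497 + 4) = 47.50 dB.

47.5 dB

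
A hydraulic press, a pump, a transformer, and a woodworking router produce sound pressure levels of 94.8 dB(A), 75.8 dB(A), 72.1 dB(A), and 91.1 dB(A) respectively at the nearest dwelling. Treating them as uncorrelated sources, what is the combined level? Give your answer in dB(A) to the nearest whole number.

96 dB(A)

Incoherent sources combine by intensity addition: L_total = 10·log₁₀(Σ 10^(L_i/10)).
Σ 10^(L/10) = 10^(94.8/10) + 10^(75.8/10) + 10^(72.1/10) + 10^(91.1/10) = 4.362e+09.
L_total = 10·log₁₀(4.362e+09) = 96.40 dB(A).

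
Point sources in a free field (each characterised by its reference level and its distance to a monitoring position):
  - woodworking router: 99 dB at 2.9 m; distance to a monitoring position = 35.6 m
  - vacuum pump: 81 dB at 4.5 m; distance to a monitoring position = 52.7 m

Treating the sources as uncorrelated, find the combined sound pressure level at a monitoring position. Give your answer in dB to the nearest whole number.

First find each source's level at the receiver (point-source: −20·log₁₀(r/r_ref)), then combine on an intensity basis.
woodworking router: 99 − 20·log₁₀(35.6/2.9) = 99 − 21.78 = 77.22 dB.
vacuum pump: 81 − 20·log₁₀(52.7/4.5) = 81 − 21.37 = 59.63 dB.
Σ 10^(L/10) = 5.363e+07 → L_total = 10·log₁₀(5.363e+07) = 77.29 dB.

77 dB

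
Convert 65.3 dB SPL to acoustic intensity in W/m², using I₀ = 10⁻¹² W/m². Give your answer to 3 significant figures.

3.39e-06 W/m²

L = 10·log₁₀(I/I₀) ⇒ I = I₀·10^(L/10) = 10⁻¹² × 10^6.53.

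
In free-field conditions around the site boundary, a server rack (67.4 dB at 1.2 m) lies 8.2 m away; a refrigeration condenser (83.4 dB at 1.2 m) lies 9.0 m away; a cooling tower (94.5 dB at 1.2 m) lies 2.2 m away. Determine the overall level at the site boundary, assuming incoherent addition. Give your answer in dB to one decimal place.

89.3 dB

First find each source's level at the receiver (point-source: −20·log₁₀(r/r_ref)), then combine on an intensity basis.
server rack: 67.4 − 20·log₁₀(8.2/1.2) = 67.4 − 16.69 = 50.71 dB.
refrigeration condenser: 83.4 − 20·log₁₀(9.0/1.2) = 83.4 − 17.50 = 65.90 dB.
cooling tower: 94.5 − 20·log₁₀(2.2/1.2) = 94.5 − 5.26 = 89.24 dB.
Σ 10^(L/10) = 8.425e+08 → L_total = 10·log₁₀(8.425e+08) = 89.26 dB.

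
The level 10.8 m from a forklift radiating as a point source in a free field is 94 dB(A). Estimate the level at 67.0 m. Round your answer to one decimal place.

Spherical spreading from a point source gives a 20·log₁₀(r₂/r₁) drop.
L₂ = 94 − 20·log₁₀(67.0/10.8) = 94 − 15.853 = 78.15 dB(A).

78.1 dB(A)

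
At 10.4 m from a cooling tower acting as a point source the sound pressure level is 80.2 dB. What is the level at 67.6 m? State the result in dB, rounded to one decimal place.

63.9 dB

For a point source, L₂ = L₁ − 20·log₁₀(r₂/r₁).
L₂ = 80.2 − 20·log₁₀(67.6/10.4) = 80.2 − 16.258 = 63.94 dB.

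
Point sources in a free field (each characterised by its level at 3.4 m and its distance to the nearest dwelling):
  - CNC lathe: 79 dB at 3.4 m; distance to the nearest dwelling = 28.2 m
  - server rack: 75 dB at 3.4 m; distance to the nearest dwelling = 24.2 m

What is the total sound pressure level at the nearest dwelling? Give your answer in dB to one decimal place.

Apply inverse-square spreading to bring every level to the receiver, then sum 10^(L/10).
CNC lathe: 79 − 20·log₁₀(28.2/3.4) = 79 − 18.38 = 60.62 dB.
server rack: 75 − 20·log₁₀(24.2/3.4) = 75 − 17.05 = 57.95 dB.
Σ 10^(L/10) = 1.779e+06 → L_total = 10·log₁₀(1.779e+06) = 62.50 dB.

62.5 dB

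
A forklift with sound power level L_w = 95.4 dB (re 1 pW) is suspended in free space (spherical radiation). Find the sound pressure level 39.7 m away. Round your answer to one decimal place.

The power spreads over a sphere of area 4π·r², so L_p = L_w − 10·log₁₀(4π·r²).
4π·r² = 1.981e+04 m², 10·log₁₀ of that is 42.968 dB.
L_p = 95.4 − 42.968 = 52.43 dB.

52.4 dB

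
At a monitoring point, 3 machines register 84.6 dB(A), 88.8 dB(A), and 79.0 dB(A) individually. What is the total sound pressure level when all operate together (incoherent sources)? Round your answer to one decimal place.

90.5 dB(A)

Incoherent sources combine by intensity addition: L_total = 10·log₁₀(Σ 10^(L_i/10)).
Σ 10^(L/10) = 10^(84.6/10) + 10^(88.8/10) + 10^(79.0/10) = 1.126e+09.
L_total = 10·log₁₀(1.126e+09) = 90.52 dB(A).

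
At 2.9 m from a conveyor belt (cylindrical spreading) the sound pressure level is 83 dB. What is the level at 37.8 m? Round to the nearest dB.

For a line source, L₂ = L₁ − 10·log₁₀(r₂/r₁).
L₂ = 83 − 10·log₁₀(37.8/2.9) = 83 − 11.151 = 71.85 dB.

72 dB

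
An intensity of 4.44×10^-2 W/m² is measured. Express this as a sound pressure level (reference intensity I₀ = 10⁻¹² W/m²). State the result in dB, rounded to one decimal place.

106.5 dB

I/I₀ = 4.44×10^-2/10⁻¹² = 4.44×10^10, and L = 10·log₁₀(I/I₀).
L = 10·(0.6474 + 10) = 106.47 dB.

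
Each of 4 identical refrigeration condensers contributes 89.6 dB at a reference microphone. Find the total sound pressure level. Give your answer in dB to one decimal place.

95.6 dB

With 4 equal, uncorrelated contributions the intensity is 4× that of one unit, giving a rise of 10·log₁₀ 4.
L_total = 89.6 + 10·log₁₀(4) = 89.6 + 6.021 = 95.62 dB.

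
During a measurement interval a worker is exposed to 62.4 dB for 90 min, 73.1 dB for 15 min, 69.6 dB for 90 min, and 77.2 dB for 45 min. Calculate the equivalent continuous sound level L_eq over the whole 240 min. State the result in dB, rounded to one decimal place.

71.8 dB

The energy average is taken in the linear domain: L_eq = 10·log₁₀[(Σ tᵢ·10^(Lᵢ/10))/T], T = 240 min.
Σ tᵢ·10^(Lᵢ/10) = 90·10^(62.4/10) + 15·10^(73.1/10) + 90·10^(69.6/10) + 45·10^(77.2/10) = 3.645e+09.
L_eq = 10·log₁₀(3.645e+09/240) = 71.81 dB.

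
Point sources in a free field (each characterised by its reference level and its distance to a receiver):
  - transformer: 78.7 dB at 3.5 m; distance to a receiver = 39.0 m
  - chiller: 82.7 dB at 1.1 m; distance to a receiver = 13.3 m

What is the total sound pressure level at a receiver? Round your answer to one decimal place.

62.7 dB

Propagate each source to the receiver with L = L_ref − 20·log₁₀(r/r_ref), then add intensities.
transformer: 78.7 − 20·log₁₀(39.0/3.5) = 78.7 − 20.94 = 57.76 dB.
chiller: 82.7 − 20·log₁₀(13.3/1.1) = 82.7 − 21.65 = 61.05 dB.
Σ 10^(L/10) = 1.871e+06 → L_total = 10·log₁₀(1.871e+06) = 62.72 dB.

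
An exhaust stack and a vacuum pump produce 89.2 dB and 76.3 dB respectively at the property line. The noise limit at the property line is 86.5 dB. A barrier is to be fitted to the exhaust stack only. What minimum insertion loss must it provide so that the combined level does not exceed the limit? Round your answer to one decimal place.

3.1 dB

Everything except the exhaust stack sums to 10^(76.3/10) = 4.266e+07 in linear terms, 76.30 dB.
The limit corresponds to 10^(86.5/10) = 4.467e+08; subtracting the fixed part leaves 4.040e+08 for the exhaust stack, i.e. 86.06 dB.
So the exhaust stack must be reduced from 89.2 to 86.06 dB: IL = 3.14 dB.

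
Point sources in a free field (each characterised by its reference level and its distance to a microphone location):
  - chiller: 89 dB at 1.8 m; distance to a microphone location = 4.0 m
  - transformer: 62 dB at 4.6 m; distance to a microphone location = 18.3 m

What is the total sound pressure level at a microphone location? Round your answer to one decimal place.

82.1 dB

Apply inverse-square spreading to bring every level to the receiver, then sum 10^(L/10).
chiller: 89 − 20·log₁₀(4.0/1.8) = 89 − 6.94 = 82.06 dB.
transformer: 62 − 20·log₁₀(18.3/4.6) = 62 − 11.99 = 50.01 dB.
Σ 10^(L/10) = 1.610e+08 → L_total = 10·log₁₀(1.610e+08) = 82.07 dB.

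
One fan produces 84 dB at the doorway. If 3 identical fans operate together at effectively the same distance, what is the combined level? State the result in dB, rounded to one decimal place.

88.8 dB

With 3 equal, uncorrelated contributions the intensity is 3× that of one unit, giving a rise of 10·log₁₀ 3.
L_total = 84 + 10·log₁₀(3) = 84 + 4.771 = 88.77 dB.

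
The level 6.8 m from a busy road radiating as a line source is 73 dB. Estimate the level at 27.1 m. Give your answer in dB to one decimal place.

67.0 dB

Line-source attenuation: ΔL = 10·log₁₀(r₂/r₁) = 10·log₁₀(27.1/6.8) = 6.005 dB.
L₂ = 73 − 10·log₁₀(27.1/6.8) = 73 − 6.005 = 67.00 dB.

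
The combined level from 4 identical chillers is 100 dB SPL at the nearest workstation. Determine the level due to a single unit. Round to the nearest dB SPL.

94 dB SPL

For N identical incoherent sources L_total = L₁ + 10·log₁₀ N, so L₁ = 100 − 10·log₁₀(4) = 100 − 6.021.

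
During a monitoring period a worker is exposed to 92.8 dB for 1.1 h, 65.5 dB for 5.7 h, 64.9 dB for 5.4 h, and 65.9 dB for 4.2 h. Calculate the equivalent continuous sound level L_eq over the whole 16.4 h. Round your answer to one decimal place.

81.2 dB

The energy average is taken in the linear domain: L_eq = 10·log₁₀[(Σ tᵢ·10^(Lᵢ/10))/T], T = 16.4 h.
Σ tᵢ·10^(Lᵢ/10) = 1.1·10^(92.8/10) + 5.7·10^(65.5/10) + 5.4·10^(64.9/10) + 4.2·10^(65.9/10) = 2.149e+09.
L_eq = 10·log₁₀(2.149e+09/16.4) = 81.17 dB.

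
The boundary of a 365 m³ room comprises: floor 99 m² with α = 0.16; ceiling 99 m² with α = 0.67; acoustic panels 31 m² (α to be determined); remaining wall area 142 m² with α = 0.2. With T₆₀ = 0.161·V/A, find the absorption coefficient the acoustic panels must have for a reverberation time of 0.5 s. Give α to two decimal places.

0.22

Required total absorption A = 0.161·365/0.5 = 117.53 m².
Absorption from the other surfaces = 99·0.16 + 99·0.67 + 142·0.2 = 110.57 m², so the acoustic panels must supply 6.96 m² over 31 m².
α = 6.96/31 = 0.225.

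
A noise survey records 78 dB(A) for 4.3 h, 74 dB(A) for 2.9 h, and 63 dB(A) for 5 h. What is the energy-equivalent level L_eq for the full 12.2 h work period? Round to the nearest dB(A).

75 dB(A)

The energy average is taken in the linear domain: L_eq = 10·log₁₀[(Σ tᵢ·10^(Lᵢ/10))/T], T = 12.2 h.
Σ tᵢ·10^(Lᵢ/10) = 4.3·10^(78/10) + 2.9·10^(74/10) + 5·10^(63/10) = 3.541e+08.
L_eq = 10·log₁₀(3.541e+08/12.2) = 74.63 dB(A).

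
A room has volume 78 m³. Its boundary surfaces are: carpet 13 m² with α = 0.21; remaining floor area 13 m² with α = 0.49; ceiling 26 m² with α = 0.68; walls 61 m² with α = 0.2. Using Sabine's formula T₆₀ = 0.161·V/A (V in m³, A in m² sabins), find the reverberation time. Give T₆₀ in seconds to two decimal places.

Total absorption A = 13·0.21 + 13·0.49 + 26·0.68 + 61·0.2 = 38.98 m² sabins.
T₆₀ = 0.161·V/A = 0.161·78/38.98 = 0.322 s.

0.32 s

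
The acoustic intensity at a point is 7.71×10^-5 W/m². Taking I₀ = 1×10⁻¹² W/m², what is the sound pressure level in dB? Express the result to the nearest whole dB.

Dividing by I₀ shifts the exponent by 12: I/I₀ = 7.71×10^7.
L = 10·(0.8871 + 7) = 78.87 dB.

79 dB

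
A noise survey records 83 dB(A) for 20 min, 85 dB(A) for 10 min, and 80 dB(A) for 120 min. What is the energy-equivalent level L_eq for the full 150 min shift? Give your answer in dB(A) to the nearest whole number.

L_eq = 10·log₁₀[(1/T)·Σ tᵢ·10^(Lᵢ/10)] with T = 150 min.
Σ tᵢ·10^(Lᵢ/10) = 20·10^(83/10) + 10·10^(85/10) + 120·10^(80/10) = 1.915e+10.
L_eq = 10·log₁₀(1.915e+10/150) = 81.06 dB(A).

81 dB(A)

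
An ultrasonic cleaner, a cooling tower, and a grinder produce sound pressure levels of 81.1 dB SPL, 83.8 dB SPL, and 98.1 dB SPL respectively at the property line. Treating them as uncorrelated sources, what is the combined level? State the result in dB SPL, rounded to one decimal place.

98.3 dB SPL

Incoherent sources combine by intensity addition: L_total = 10·log₁₀(Σ 10^(L_i/10)).
Σ 10^(L/10) = 10^(81.1/10) + 10^(83.8/10) + 10^(98.1/10) = 6.825e+09.
L_total = 10·log₁₀(6.825e+09) = 98.34 dB SPL.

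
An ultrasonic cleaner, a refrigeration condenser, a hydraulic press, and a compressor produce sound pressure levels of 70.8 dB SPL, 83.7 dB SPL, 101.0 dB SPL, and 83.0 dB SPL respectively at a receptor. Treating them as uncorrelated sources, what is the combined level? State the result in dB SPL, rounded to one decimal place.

101.2 dB SPL

Incoherent sources combine by intensity addition: L_total = 10·log₁₀(Σ 10^(L_i/10)).
Σ 10^(L/10) = 10^(70.8/10) + 10^(83.7/10) + 10^(101.0/10) + 10^(83.0/10) = 1.304e+10.
L_total = 10·log₁₀(1.304e+10) = 101.15 dB SPL.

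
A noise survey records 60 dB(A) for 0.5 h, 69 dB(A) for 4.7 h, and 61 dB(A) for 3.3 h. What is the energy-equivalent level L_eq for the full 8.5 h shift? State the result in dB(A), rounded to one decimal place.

The energy average is taken in the linear domain: L_eq = 10·log₁₀[(Σ tᵢ·10^(Lᵢ/10))/T], T = 8.5 h.
Σ tᵢ·10^(Lᵢ/10) = 0.5·10^(60/10) + 4.7·10^(69/10) + 3.3·10^(61/10) = 4.199e+07.
L_eq = 10·log₁₀(4.199e+07/8.5) = 66.94 dB(A).

66.9 dB(A)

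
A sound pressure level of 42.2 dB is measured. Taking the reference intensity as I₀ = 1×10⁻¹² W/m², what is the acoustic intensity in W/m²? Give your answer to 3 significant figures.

1.66e-08 W/m²

I = I₀·10^(L/10) = 10⁻¹² × 10^(42.2/10) = 10^(-7.780).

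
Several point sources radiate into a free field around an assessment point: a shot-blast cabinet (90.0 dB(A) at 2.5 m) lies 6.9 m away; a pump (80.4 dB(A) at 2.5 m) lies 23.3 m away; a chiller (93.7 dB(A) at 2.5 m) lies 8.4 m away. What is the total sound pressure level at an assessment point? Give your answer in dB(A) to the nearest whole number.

85 dB(A)

Propagate each source to the receiver with L = L_ref − 20·log₁₀(r/r_ref), then add intensities.
shot-blast cabinet: 90.0 − 20·log₁₀(6.9/2.5) = 90.0 − 8.82 = 81.18 dB(A).
pump: 80.4 − 20·log₁₀(23.3/2.5) = 80.4 − 19.39 = 61.01 dB(A).
chiller: 93.7 − 20·log₁₀(8.4/2.5) = 93.7 − 10.53 = 83.17 dB(A).
Σ 10^(L/10) = 3.402e+08 → L_total = 10·log₁₀(3.402e+08) = 85.32 dB(A).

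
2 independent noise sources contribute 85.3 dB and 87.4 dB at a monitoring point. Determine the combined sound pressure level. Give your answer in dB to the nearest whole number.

Incoherent sources combine by intensity addition: L_total = 10·log₁₀(Σ 10^(L_i/10)).
Σ 10^(L/10) = 10^(85.3/10) + 10^(87.4/10) = 8.884e+08.
L_total = 10·log₁₀(8.884e+08) = 89.49 dB.

89 dB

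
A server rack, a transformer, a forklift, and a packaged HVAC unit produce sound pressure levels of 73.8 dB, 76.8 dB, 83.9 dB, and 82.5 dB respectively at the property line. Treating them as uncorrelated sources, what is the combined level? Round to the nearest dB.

87 dB

Incoherent sources combine by intensity addition: L_total = 10·log₁₀(Σ 10^(L_i/10)).
Σ 10^(L/10) = 10^(73.8/10) + 10^(76.8/10) + 10^(83.9/10) + 10^(82.5/10) = 4.952e+08.
L_total = 10·log₁₀(4.952e+08) = 86.95 dB.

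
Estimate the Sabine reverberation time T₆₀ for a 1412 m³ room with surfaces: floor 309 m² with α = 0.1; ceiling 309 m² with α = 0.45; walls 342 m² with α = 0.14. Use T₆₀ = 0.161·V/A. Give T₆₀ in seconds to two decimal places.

A = Σ Sᵢαᵢ = 309·0.1 + 309·0.45 + 342·0.14 = 217.83 m².
T₆₀ = 0.161 × 1412 / 217.83 = 1.044 s.

1.04 s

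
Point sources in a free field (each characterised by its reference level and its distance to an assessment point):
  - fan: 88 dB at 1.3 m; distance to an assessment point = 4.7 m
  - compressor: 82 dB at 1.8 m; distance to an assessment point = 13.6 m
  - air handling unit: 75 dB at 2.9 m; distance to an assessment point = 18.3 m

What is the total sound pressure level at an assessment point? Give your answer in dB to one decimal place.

First find each source's level at the receiver (point-source: −20·log₁₀(r/r_ref)), then combine on an intensity basis.
fan: 88 − 20·log₁₀(4.7/1.3) = 88 − 11.16 = 76.84 dB.
compressor: 82 − 20·log₁₀(13.6/1.8) = 82 − 17.57 = 64.43 dB.
air handling unit: 75 − 20·log₁₀(18.3/2.9) = 75 − 16.00 = 59.00 dB.
Σ 10^(L/10) = 5.184e+07 → L_total = 10·log₁₀(5.184e+07) = 77.15 dB.

77.1 dB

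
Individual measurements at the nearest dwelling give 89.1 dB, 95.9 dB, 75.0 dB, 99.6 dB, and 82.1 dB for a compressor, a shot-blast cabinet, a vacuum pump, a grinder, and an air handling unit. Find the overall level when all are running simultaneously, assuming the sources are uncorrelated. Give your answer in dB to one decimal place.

101.5 dB

Incoherent sources combine by intensity addition: L_total = 10·log₁₀(Σ 10^(L_i/10)).
Σ 10^(L/10) = 10^(89.1/10) + 10^(95.9/10) + 10^(75.0/10) + 10^(99.6/10) + 10^(82.1/10) = 1.402e+10.
L_total = 10·log₁₀(1.402e+10) = 101.47 dB.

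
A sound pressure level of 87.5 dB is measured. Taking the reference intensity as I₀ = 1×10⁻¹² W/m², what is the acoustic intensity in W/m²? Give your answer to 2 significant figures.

L = 10·log₁₀(I/I₀) ⇒ I = I₀·10^(L/10) = 10⁻¹² × 10^8.75.

0.00056 W/m²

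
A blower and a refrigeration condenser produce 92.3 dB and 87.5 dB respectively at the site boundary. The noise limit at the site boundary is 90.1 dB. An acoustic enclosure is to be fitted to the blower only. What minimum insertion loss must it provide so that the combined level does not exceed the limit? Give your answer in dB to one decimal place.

5.7 dB

The untreated sources together contribute 10^(87.5/10) = 5.623e+08, i.e. 87.50 dB.
To meet 90.1 dB overall, the treated blower may contribute at most 10^(90.1/10) − 5.623e+08 = 4.610e+08, i.e. 86.64 dB.
So the blower must be reduced from 92.3 to 86.64 dB: IL = 5.66 dB.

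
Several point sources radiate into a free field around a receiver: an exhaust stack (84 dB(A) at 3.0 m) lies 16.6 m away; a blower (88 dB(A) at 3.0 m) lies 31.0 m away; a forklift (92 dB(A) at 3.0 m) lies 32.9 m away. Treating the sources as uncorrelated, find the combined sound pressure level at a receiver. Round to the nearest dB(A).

First find each source's level at the receiver (point-source: −20·log₁₀(r/r_ref)), then combine on an intensity basis.
exhaust stack: 84 − 20·log₁₀(16.6/3.0) = 84 − 14.86 = 69.14 dB(A).
blower: 88 − 20·log₁₀(31.0/3.0) = 88 − 20.28 = 67.72 dB(A).
forklift: 92 − 20·log₁₀(32.9/3.0) = 92 − 20.80 = 71.20 dB(A).
Σ 10^(L/10) = 2.729e+07 → L_total = 10·log₁₀(2.729e+07) = 74.36 dB(A).

74 dB(A)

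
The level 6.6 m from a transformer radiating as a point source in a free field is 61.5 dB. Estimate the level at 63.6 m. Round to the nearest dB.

42 dB

Point-source attenuation: ΔL = 20·log₁₀(r₂/r₁) = 20·log₁₀(63.6/6.6) = 19.678 dB.
L₂ = 61.5 − 20·log₁₀(63.6/6.6) = 61.5 − 19.678 = 41.82 dB.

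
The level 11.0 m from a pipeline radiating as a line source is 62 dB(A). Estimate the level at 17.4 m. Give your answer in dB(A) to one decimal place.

60.0 dB(A)

Line-source attenuation: ΔL = 10·log₁₀(r₂/r₁) = 10·log₁₀(17.4/11.0) = 1.992 dB.
L₂ = 62 − 10·log₁₀(17.4/11.0) = 62 − 1.992 = 60.01 dB(A).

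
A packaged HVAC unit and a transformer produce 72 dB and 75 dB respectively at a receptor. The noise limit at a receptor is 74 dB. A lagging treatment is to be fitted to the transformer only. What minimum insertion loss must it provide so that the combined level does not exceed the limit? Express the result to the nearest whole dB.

The untreated sources together contribute 10^(72/10) = 1.585e+07, i.e. 72.00 dB.
To meet 74 dB overall, the treated transformer may contribute at most 10^(74/10) − 1.585e+07 = 9.270e+06, i.e. 69.67 dB.
So the transformer must be reduced from 75 to 69.67 dB: IL = 5.33 dB.

5 dB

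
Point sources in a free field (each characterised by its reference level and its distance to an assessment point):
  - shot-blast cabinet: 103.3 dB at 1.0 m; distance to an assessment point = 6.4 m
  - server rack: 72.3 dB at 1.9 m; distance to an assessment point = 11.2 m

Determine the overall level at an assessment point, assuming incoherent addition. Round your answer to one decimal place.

87.2 dB

Propagate each source to the receiver with L = L_ref − 20·log₁₀(r/r_ref), then add intensities.
shot-blast cabinet: 103.3 − 20·log₁₀(6.4/1.0) = 103.3 − 16.12 = 87.18 dB.
server rack: 72.3 − 20·log₁₀(11.2/1.9) = 72.3 − 15.41 = 56.89 dB.
Σ 10^(L/10) = 5.225e+08 → L_total = 10·log₁₀(5.225e+08) = 87.18 dB.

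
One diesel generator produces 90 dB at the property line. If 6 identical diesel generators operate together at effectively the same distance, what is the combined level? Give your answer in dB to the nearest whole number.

98 dB

N identical incoherent sources raise the level by 10·log₁₀ N.
L_total = 90 + 10·log₁₀(6) = 90 + 7.782 = 97.78 dB.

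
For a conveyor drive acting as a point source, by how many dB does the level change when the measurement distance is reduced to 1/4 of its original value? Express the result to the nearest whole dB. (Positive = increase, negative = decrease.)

A point source loses 6 dB per doubling of distance; generally ΔL = −20·log₁₀(r₂/r₁).
ΔL = −20·log₁₀(0.25) = +12.04 dB.

+12 dB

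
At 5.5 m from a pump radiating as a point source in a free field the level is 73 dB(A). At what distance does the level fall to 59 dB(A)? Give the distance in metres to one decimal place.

27.6 m

Point-source spreading drops the level by 20·log₁₀(r₂/r₁); inverting, r₂/r₁ = 10^(ΔL/20).
r₂ = 5.5·10^((73−59)/20) = 5.5·10^(14.0/20) = 27.57 m.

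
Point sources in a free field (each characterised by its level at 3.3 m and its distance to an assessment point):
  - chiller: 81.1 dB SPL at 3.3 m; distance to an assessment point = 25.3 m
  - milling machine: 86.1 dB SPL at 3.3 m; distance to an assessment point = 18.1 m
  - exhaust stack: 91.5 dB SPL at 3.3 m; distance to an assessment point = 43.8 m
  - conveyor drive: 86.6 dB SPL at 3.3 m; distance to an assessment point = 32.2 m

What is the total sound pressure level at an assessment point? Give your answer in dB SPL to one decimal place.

74.6 dB SPL

Propagate each source to the receiver with L = L_ref − 20·log₁₀(r/r_ref), then add intensities.
chiller: 81.1 − 20·log₁₀(25.3/3.3) = 81.1 − 17.69 = 63.41 dB SPL.
milling machine: 86.1 − 20·log₁₀(18.1/3.3) = 86.1 − 14.78 = 71.32 dB SPL.
exhaust stack: 91.5 − 20·log₁₀(43.8/3.3) = 91.5 − 22.46 = 69.04 dB SPL.
conveyor drive: 86.6 − 20·log₁₀(32.2/3.3) = 86.6 − 19.79 = 66.81 dB SPL.
Σ 10^(L/10) = 2.855e+07 → L_total = 10·log₁₀(2.855e+07) = 74.56 dB SPL.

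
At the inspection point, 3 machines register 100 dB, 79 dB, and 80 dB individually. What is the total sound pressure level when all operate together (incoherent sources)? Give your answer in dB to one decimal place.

Incoherent sources combine by intensity addition: L_total = 10·log₁₀(Σ 10^(L_i/10)).
Σ 10^(L/10) = 10^(100/10) + 10^(79/10) + 10^(80/10) = 1.018e+10.
L_total = 10·log₁₀(1.018e+10) = 100.08 dB.

100.1 dB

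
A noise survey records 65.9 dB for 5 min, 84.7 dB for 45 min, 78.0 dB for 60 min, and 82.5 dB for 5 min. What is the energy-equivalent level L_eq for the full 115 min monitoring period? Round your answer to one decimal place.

81.9 dB

L_eq = 10·log₁₀[(1/T)·Σ tᵢ·10^(Lᵢ/10)] with T = 115 min.
Σ tᵢ·10^(Lᵢ/10) = 5·10^(65.9/10) + 45·10^(84.7/10) + 60·10^(78.0/10) + 5·10^(82.5/10) = 1.797e+10.
L_eq = 10·log₁₀(1.797e+10/115) = 81.94 dB.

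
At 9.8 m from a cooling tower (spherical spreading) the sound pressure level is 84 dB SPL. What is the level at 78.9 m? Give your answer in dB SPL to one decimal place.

65.9 dB SPL

For a point source, L₂ = L₁ − 20·log₁₀(r₂/r₁).
L₂ = 84 − 20·log₁₀(78.9/9.8) = 84 − 18.117 = 65.88 dB SPL.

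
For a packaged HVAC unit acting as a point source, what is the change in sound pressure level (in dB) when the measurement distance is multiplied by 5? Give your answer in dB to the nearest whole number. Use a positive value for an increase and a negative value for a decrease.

-14 dB

Point-source spreading: ΔL = −20·log₁₀(r₂/r₁).
ΔL = −20·log₁₀(5) = -13.98 dB.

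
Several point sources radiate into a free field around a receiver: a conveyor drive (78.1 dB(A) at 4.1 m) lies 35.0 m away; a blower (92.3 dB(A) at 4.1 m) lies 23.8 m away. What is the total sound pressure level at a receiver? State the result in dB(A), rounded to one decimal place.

Propagate each source to the receiver with L = L_ref − 20·log₁₀(r/r_ref), then add intensities.
conveyor drive: 78.1 − 20·log₁₀(35.0/4.1) = 78.1 − 18.63 = 59.47 dB(A).
blower: 92.3 − 20·log₁₀(23.8/4.1) = 92.3 − 15.28 = 77.02 dB(A).
Σ 10^(L/10) = 5.128e+07 → L_total = 10·log₁₀(5.128e+07) = 77.10 dB(A).

77.1 dB(A)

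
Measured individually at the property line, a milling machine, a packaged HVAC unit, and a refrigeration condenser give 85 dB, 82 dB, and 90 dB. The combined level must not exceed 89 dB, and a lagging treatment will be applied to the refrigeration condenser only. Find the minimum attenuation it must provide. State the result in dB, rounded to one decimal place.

Fixed contribution from the other sources: Σ 10^(L/10) = 10^(85/10) + 10^(82/10) = 4.747e+08 (86.76 dB).
To meet 89 dB overall, the treated refrigeration condenser may contribute at most 10^(89/10) − 4.747e+08 = 3.196e+08, i.e. 85.05 dB.
Required insertion loss = 90 − 85.05 = 4.95 dB.

5.0 dB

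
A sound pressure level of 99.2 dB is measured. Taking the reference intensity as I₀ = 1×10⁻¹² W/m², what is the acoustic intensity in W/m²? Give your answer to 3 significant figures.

0.00832 W/m²

I/I₀ = 10^(99.2/10) = 8.318e+09, so I = 8.318e+09 × 10⁻¹² W/m².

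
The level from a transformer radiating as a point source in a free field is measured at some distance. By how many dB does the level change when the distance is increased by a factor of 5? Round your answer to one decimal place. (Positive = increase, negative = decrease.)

-14.0 dB

A point source loses 6 dB per doubling of distance; generally ΔL = −20·log₁₀(r₂/r₁).
ΔL = −20·log₁₀(5) = -13.98 dB.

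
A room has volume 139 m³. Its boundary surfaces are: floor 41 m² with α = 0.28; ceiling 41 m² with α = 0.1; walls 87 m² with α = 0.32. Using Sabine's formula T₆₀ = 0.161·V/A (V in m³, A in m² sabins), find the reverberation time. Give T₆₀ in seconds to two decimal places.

Summing Sᵢαᵢ: 41·0.28 + 41·0.1 + 87·0.32 = 43.42 m².
T₆₀ = 0.161·V/A = 0.161·139/43.42 = 0.515 s.

0.52 s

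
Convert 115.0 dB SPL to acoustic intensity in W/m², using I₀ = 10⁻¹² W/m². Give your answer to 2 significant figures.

L = 10·log₁₀(I/I₀) ⇒ I = I₀·10^(L/10) = 10⁻¹² × 10^11.50.

0.32 W/m²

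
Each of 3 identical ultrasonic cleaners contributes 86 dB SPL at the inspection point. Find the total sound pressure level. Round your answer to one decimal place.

90.8 dB SPL

With 3 equal, uncorrelated contributions the intensity is 3× that of one unit, giving a rise of 10·log₁₀ 3.
L_total = 86 + 10·log₁₀(3) = 86 + 4.771 = 90.77 dB SPL.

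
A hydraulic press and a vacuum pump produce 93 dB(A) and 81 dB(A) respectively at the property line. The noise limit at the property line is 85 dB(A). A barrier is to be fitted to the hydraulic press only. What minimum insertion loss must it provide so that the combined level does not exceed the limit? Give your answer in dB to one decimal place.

The untreated sources together contribute 10^(81/10) = 1.259e+08, i.e. 81.00 dB(A).
To meet 85 dB(A) overall, the treated hydraulic press may contribute at most 10^(85/10) − 1.259e+08 = 1.903e+08, i.e. 82.80 dB(A).
Required insertion loss = 93 − 82.80 = 10.20 dB.

10.2 dB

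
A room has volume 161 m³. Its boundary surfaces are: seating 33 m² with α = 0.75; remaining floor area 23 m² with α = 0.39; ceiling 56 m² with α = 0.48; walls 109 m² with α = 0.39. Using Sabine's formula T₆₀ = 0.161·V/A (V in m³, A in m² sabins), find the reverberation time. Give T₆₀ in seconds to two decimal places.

0.25 s

Summing Sᵢαᵢ: 33·0.75 + 23·0.39 + 56·0.48 + 109·0.39 = 103.11 m².
T₆₀ = 0.161·V/A = 0.161·161/103.11 = 0.251 s.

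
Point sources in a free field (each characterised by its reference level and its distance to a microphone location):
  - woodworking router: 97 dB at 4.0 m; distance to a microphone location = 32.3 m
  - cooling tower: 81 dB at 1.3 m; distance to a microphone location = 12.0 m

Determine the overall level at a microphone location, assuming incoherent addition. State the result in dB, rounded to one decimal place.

78.9 dB

First find each source's level at the receiver (point-source: −20·log₁₀(r/r_ref)), then combine on an intensity basis.
woodworking router: 97 − 20·log₁₀(32.3/4.0) = 97 − 18.14 = 78.86 dB.
cooling tower: 81 − 20·log₁₀(12.0/1.3) = 81 − 19.30 = 61.70 dB.
Σ 10^(L/10) = 7.834e+07 → L_total = 10·log₁₀(7.834e+07) = 78.94 dB.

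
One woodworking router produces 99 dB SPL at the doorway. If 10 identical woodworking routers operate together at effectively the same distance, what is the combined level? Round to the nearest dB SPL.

N identical incoherent sources raise the level by 10·log₁₀ N.
L_total = 99 + 10·log₁₀(10) = 99 + 10.000 = 109.00 dB SPL.

109 dB SPL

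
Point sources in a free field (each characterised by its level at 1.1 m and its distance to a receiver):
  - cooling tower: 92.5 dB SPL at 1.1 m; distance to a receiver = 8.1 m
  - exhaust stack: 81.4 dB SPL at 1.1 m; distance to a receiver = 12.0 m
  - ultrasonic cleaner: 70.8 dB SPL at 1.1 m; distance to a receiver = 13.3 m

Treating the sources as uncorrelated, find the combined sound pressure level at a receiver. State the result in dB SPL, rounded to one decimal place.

First find each source's level at the receiver (point-source: −20·log₁₀(r/r_ref)), then combine on an intensity basis.
cooling tower: 92.5 − 20·log₁₀(8.1/1.1) = 92.5 − 17.34 = 75.16 dB SPL.
exhaust stack: 81.4 − 20·log₁₀(12.0/1.1) = 81.4 − 20.76 = 60.64 dB SPL.
ultrasonic cleaner: 70.8 − 20·log₁₀(13.3/1.1) = 70.8 − 21.65 = 49.15 dB SPL.
Σ 10^(L/10) = 3.404e+07 → L_total = 10·log₁₀(3.404e+07) = 75.32 dB SPL.

75.3 dB SPL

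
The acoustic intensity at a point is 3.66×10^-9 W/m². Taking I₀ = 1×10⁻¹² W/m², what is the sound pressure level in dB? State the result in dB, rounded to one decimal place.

Dividing by I₀ shifts the exponent by 12: I/I₀ = 3.66×10^3.
L = 10·(0.5635 + 3) = 35.63 dB.

35.6 dB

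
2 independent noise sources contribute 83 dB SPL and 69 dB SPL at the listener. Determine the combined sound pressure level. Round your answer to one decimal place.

83.2 dB SPL

Incoherent sources combine by intensity addition: L_total = 10·log₁₀(Σ 10^(L_i/10)).
Σ 10^(L/10) = 10^(83/10) + 10^(69/10) = 2.075e+08.
L_total = 10·log₁₀(2.075e+08) = 83.17 dB SPL.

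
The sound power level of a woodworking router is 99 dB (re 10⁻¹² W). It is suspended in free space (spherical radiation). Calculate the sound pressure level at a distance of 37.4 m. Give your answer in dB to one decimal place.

L_p = L_w − 10·log₁₀(4π·r²) with r = 37.4 m.
4π·r² = 1.758e+04 m², 10·log₁₀ of that is 42.450 dB.
L_p = 99 − 42.450 = 56.55 dB.

56.6 dB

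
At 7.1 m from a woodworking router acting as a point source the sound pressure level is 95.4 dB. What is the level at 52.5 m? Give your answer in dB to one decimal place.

78.0 dB

Point-source attenuation: ΔL = 20·log₁₀(r₂/r₁) = 20·log₁₀(52.5/7.1) = 17.378 dB.
L₂ = 95.4 − 20·log₁₀(52.5/7.1) = 95.4 − 17.378 = 78.02 dB.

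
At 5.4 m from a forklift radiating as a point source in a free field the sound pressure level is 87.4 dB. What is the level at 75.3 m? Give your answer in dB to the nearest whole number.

Point-source attenuation: ΔL = 20·log₁₀(r₂/r₁) = 20·log₁₀(75.3/5.4) = 22.888 dB.
L₂ = 87.4 − 20·log₁₀(75.3/5.4) = 87.4 − 22.888 = 64.51 dB.

65 dB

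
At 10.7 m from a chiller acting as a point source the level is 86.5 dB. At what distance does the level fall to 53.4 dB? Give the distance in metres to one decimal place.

483.5 m

The 33.1 dB drop corresponds to a distance ratio of 10^(33.1/20) for a point source.
r₂ = 10.7·10^((86.5−53.4)/20) = 10.7·10^(33.1/20) = 483.49 m.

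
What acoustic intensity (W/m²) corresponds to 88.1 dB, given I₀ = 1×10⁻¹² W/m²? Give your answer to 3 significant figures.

0.000646 W/m²

I/I₀ = 10^(88.1/10) = 6.457e+08, so I = 6.457e+08 × 10⁻¹² W/m².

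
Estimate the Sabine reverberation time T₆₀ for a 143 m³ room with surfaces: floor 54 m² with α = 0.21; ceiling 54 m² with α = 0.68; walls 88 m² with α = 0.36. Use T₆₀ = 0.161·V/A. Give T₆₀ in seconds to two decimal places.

A = Σ Sᵢαᵢ = 54·0.21 + 54·0.68 + 88·0.36 = 79.74 m².
T₆₀ = 0.161·V/A = 0.161·143/79.74 = 0.289 s.

0.29 s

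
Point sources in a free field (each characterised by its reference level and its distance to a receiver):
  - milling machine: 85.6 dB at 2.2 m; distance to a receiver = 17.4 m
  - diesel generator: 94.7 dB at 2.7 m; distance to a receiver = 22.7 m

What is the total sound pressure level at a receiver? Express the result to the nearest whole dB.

77 dB

First find each source's level at the receiver (point-source: −20·log₁₀(r/r_ref)), then combine on an intensity basis.
milling machine: 85.6 − 20·log₁₀(17.4/2.2) = 85.6 − 17.96 = 67.64 dB.
diesel generator: 94.7 − 20·log₁₀(22.7/2.7) = 94.7 − 18.49 = 76.21 dB.
Σ 10^(L/10) = 4.756e+07 → L_total = 10·log₁₀(4.756e+07) = 76.77 dB.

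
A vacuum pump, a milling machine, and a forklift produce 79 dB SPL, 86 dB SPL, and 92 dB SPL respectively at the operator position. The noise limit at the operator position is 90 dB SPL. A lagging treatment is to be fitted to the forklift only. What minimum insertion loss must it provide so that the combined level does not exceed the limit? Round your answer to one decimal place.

Fixed contribution from the other sources: Σ 10^(L/10) = 10^(79/10) + 10^(86/10) = 4.775e+08 (86.79 dB SPL).
The limit corresponds to 10^(90/10) = 1.000e+09; subtracting the fixed part leaves 5.225e+08 for the forklift, i.e. 87.18 dB SPL.
So the forklift must be reduced from 92 to 87.18 dB SPL: IL = 4.82 dB.

4.8 dB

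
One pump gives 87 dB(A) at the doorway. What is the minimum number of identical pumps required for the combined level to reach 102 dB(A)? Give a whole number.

The shortfall is 102 − 87 = 15.0 dB, and N units add 10·log₁₀ N, so need 10·log₁₀ N ≥ 15.0.
N ≥ 10^(15.0/10) = 31.623, so N = 32.

32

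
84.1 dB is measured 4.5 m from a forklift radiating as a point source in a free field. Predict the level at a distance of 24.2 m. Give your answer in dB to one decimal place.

69.5 dB

Point-source attenuation: ΔL = 20·log₁₀(r₂/r₁) = 20·log₁₀(24.2/4.5) = 14.612 dB.
L₂ = 84.1 − 20·log₁₀(24.2/4.5) = 84.1 − 14.612 = 69.49 dB.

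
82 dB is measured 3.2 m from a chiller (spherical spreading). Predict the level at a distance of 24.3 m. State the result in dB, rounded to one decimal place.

64.4 dB

Spherical spreading from a point source gives a 20·log₁₀(r₂/r₁) drop.
L₂ = 82 − 20·log₁₀(24.3/3.2) = 82 − 17.609 = 64.39 dB.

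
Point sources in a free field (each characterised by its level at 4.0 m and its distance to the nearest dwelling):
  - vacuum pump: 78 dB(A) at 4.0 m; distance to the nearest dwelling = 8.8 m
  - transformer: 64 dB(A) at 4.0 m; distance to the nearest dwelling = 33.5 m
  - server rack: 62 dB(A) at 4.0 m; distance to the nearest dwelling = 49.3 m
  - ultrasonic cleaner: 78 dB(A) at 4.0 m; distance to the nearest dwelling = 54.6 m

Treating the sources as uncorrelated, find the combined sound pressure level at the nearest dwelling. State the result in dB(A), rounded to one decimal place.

71.3 dB(A)

Propagate each source to the receiver with L = L_ref − 20·log₁₀(r/r_ref), then add intensities.
vacuum pump: 78 − 20·log₁₀(8.8/4.0) = 78 − 6.85 = 71.15 dB(A).
transformer: 64 − 20·log₁₀(33.5/4.0) = 64 − 18.46 = 45.54 dB(A).
server rack: 62 − 20·log₁₀(49.3/4.0) = 62 − 21.82 = 40.18 dB(A).
ultrasonic cleaner: 78 − 20·log₁₀(54.6/4.0) = 78 − 22.70 = 55.30 dB(A).
Σ 10^(L/10) = 1.342e+07 → L_total = 10·log₁₀(1.342e+07) = 71.28 dB(A).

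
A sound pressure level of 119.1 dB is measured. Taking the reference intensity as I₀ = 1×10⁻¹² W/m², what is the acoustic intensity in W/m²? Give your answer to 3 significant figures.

L = 10·log₁₀(I/I₀) ⇒ I = I₀·10^(L/10) = 10⁻¹² × 10^11.91.

0.813 W/m²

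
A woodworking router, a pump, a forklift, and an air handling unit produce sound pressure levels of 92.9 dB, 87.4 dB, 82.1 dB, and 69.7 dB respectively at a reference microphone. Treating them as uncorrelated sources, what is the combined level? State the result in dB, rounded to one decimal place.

Incoherent sources combine by intensity addition: L_total = 10·log₁₀(Σ 10^(L_i/10)).
Σ 10^(L/10) = 10^(92.9/10) + 10^(87.4/10) + 10^(82.1/10) + 10^(69.7/10) = 2.671e+09.
L_total = 10·log₁₀(2.671e+09) = 94.27 dB.

94.3 dB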